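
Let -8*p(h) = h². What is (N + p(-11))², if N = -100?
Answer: 848241/64 ≈ 13254.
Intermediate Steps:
p(h) = -h²/8
(N + p(-11))² = (-100 - ⅛*(-11)²)² = (-100 - ⅛*121)² = (-100 - 121/8)² = (-921/8)² = 848241/64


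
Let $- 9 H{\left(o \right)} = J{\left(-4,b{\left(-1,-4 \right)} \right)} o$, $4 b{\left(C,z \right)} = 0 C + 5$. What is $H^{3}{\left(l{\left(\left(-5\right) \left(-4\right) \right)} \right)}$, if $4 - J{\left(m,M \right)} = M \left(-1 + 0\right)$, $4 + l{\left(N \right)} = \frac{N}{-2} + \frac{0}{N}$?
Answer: $\frac{117649}{216} \approx 544.67$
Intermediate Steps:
$b{\left(C,z \right)} = \frac{5}{4}$ ($b{\left(C,z \right)} = \frac{0 C + 5}{4} = \frac{0 + 5}{4} = \frac{1}{4} \cdot 5 = \frac{5}{4}$)
$l{\left(N \right)} = -4 - \frac{N}{2}$ ($l{\left(N \right)} = -4 + \left(\frac{N}{-2} + \frac{0}{N}\right) = -4 + \left(N \left(- \frac{1}{2}\right) + 0\right) = -4 + \left(- \frac{N}{2} + 0\right) = -4 - \frac{N}{2}$)
$J{\left(m,M \right)} = 4 + M$ ($J{\left(m,M \right)} = 4 - M \left(-1 + 0\right) = 4 - M \left(-1\right) = 4 - - M = 4 + M$)
$H{\left(o \right)} = - \frac{7 o}{12}$ ($H{\left(o \right)} = - \frac{\left(4 + \frac{5}{4}\right) o}{9} = - \frac{\frac{21}{4} o}{9} = - \frac{7 o}{12}$)
$H^{3}{\left(l{\left(\left(-5\right) \left(-4\right) \right)} \right)} = \left(- \frac{7 \left(-4 - \frac{\left(-5\right) \left(-4\right)}{2}\right)}{12}\right)^{3} = \left(- \frac{7 \left(-4 - 10\right)}{12}\right)^{3} = \left(\left(- \frac{7}{12}\right) \left(-14\right)\right)^{3} = \left(\frac{49}{6}\right)^{3} = \frac{117649}{216}$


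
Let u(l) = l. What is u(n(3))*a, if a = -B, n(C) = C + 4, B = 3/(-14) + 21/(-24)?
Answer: 61/8 ≈ 7.6250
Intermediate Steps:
B = -61/56 (B = 3*(-1/14) + 21*(-1/24) = -3/14 - 7/8 = -61/56 ≈ -1.0893)
n(C) = 4 + C
a = 61/56 (a = -1*(-61/56) = 61/56 ≈ 1.0893)
u(n(3))*a = (4 + 3)*(61/56) = 7*(61/56) = 61/8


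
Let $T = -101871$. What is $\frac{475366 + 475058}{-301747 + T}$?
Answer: $- \frac{475212}{201809} \approx -2.3548$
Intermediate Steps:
$\frac{475366 + 475058}{-301747 + T} = \frac{475366 + 475058}{-301747 - 101871} = \frac{950424}{-403618} = 950424 \left(- \frac{1}{403618}\right) = - \frac{475212}{201809}$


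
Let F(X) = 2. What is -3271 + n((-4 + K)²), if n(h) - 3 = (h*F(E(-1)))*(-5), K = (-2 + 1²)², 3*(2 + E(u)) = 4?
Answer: -3358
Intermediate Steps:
E(u) = -⅔ (E(u) = -2 + (⅓)*4 = -2 + 4/3 = -⅔)
K = 1 (K = (-2 + 1)² = (-1)² = 1)
n(h) = 3 - 10*h (n(h) = 3 + (h*2)*(-5) = 3 + (2*h)*(-5) = 3 - 10*h)
-3271 + n((-4 + K)²) = -3271 + (3 - 10*(-4 + 1)²) = -3271 + (3 - 10*(-3)²) = -3271 + (3 - 10*9) = -3271 + (3 - 90) = -3271 - 87 = -3358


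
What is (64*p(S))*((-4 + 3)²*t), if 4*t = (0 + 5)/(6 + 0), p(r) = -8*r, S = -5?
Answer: 1600/3 ≈ 533.33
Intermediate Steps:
t = 5/24 (t = ((0 + 5)/(6 + 0))/4 = (5/6)/4 = (5*(⅙))/4 = (¼)*(⅚) = 5/24 ≈ 0.20833)
(64*p(S))*((-4 + 3)²*t) = (64*(-8*(-5)))*((-4 + 3)²*(5/24)) = (64*40)*((-1)²*(5/24)) = 2560*(1*(5/24)) = 2560*(5/24) = 1600/3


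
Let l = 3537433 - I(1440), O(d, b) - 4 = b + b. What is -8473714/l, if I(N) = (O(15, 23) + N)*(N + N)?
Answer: 8473714/753767 ≈ 11.242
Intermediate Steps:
O(d, b) = 4 + 2*b (O(d, b) = 4 + (b + b) = 4 + 2*b)
I(N) = 2*N*(50 + N) (I(N) = ((4 + 2*23) + N)*(N + N) = ((4 + 46) + N)*(2*N) = (50 + N)*(2*N) = 2*N*(50 + N))
l = -753767 (l = 3537433 - 2*1440*(50 + 1440) = 3537433 - 2*1440*1490 = 3537433 - 1*4291200 = 3537433 - 4291200 = -753767)
-8473714/l = -8473714/(-753767) = -8473714*(-1/753767) = 8473714/753767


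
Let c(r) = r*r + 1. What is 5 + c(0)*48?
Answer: 53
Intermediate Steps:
c(r) = 1 + r² (c(r) = r² + 1 = 1 + r²)
5 + c(0)*48 = 5 + (1 + 0²)*48 = 5 + (1 + 0)*48 = 5 + 1*48 = 5 + 48 = 53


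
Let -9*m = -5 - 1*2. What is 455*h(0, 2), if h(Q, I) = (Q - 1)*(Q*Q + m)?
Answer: -3185/9 ≈ -353.89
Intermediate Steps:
m = 7/9 (m = -(-5 - 1*2)/9 = -(-5 - 2)/9 = -⅑*(-7) = 7/9 ≈ 0.77778)
h(Q, I) = (-1 + Q)*(7/9 + Q²) (h(Q, I) = (Q - 1)*(Q*Q + 7/9) = (-1 + Q)*(Q² + 7/9) = (-1 + Q)*(7/9 + Q²))
455*h(0, 2) = 455*(-7/9 + 0³ - 1*0² + (7/9)*0) = 455*(-7/9 + 0 - 1*0 + 0) = 455*(-7/9 + 0 + 0 + 0) = 455*(-7/9) = -3185/9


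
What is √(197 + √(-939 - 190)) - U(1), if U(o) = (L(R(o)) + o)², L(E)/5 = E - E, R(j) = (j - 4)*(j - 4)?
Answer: -1 + √(197 + I*√1129) ≈ 13.086 + 1.1927*I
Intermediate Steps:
R(j) = (-4 + j)² (R(j) = (-4 + j)*(-4 + j) = (-4 + j)²)
L(E) = 0 (L(E) = 5*(E - E) = 5*0 = 0)
U(o) = o² (U(o) = (0 + o)² = o²)
√(197 + √(-939 - 190)) - U(1) = √(197 + √(-939 - 190)) - 1*1² = √(197 + √(-1129)) - 1*1 = √(197 + I*√1129) - 1 = -1 + √(197 + I*√1129)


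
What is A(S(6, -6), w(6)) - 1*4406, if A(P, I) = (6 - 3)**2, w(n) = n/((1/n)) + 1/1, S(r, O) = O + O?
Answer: -4397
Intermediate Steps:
S(r, O) = 2*O
w(n) = 1 + n**2 (w(n) = n/(1/n) + 1*1 = n*n + 1 = n**2 + 1 = 1 + n**2)
A(P, I) = 9 (A(P, I) = 3**2 = 9)
A(S(6, -6), w(6)) - 1*4406 = 9 - 1*4406 = 9 - 4406 = -4397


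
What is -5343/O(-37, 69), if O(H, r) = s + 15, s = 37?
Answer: -411/4 ≈ -102.75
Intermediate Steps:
O(H, r) = 52 (O(H, r) = 37 + 15 = 52)
-5343/O(-37, 69) = -5343/52 = -5343*1/52 = -411/4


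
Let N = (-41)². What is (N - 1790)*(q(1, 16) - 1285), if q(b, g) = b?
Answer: 139956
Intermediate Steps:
N = 1681
(N - 1790)*(q(1, 16) - 1285) = (1681 - 1790)*(1 - 1285) = -109*(-1284) = 139956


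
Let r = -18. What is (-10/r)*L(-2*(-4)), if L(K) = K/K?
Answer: 5/9 ≈ 0.55556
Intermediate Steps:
L(K) = 1
(-10/r)*L(-2*(-4)) = -10/(-18)*1 = -10*(-1/18)*1 = (5/9)*1 = 5/9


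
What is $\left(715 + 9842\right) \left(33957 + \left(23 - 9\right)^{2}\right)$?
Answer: $360553221$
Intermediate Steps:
$\left(715 + 9842\right) \left(33957 + \left(23 - 9\right)^{2}\right) = 10557 \left(33957 + 14^{2}\right) = 10557 \left(33957 + 196\right) = 10557 \cdot 34153 = 360553221$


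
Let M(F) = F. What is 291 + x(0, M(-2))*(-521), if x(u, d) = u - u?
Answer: 291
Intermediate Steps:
x(u, d) = 0
291 + x(0, M(-2))*(-521) = 291 + 0*(-521) = 291 + 0 = 291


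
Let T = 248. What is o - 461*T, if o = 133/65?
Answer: -7431187/65 ≈ -1.1433e+5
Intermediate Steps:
o = 133/65 (o = 133*(1/65) = 133/65 ≈ 2.0462)
o - 461*T = 133/65 - 461*248 = 133/65 - 114328 = -7431187/65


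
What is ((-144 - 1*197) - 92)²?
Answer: 187489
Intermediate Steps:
((-144 - 1*197) - 92)² = ((-144 - 197) - 92)² = (-341 - 92)² = (-433)² = 187489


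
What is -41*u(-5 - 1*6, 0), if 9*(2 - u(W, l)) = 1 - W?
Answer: -82/3 ≈ -27.333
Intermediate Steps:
u(W, l) = 17/9 + W/9 (u(W, l) = 2 - (1 - W)/9 = 2 + (-⅑ + W/9) = 17/9 + W/9)
-41*u(-5 - 1*6, 0) = -41*(17/9 + (-5 - 1*6)/9) = -41*(17/9 + (-5 - 6)/9) = -41*(17/9 + (⅑)*(-11)) = -41*(17/9 - 11/9) = -41*⅔ = -82/3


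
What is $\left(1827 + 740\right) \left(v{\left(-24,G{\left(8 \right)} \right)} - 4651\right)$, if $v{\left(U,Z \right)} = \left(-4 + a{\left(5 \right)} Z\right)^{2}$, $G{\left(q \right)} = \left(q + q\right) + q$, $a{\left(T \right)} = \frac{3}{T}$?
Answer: $- \frac{291536757}{25} \approx -1.1661 \cdot 10^{7}$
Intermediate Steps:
$G{\left(q \right)} = 3 q$ ($G{\left(q \right)} = 2 q + q = 3 q$)
$v{\left(U,Z \right)} = \left(-4 + \frac{3 Z}{5}\right)^{2}$ ($v{\left(U,Z \right)} = \left(-4 + \frac{3}{5} Z\right)^{2} = \left(-4 + 3 \cdot \frac{1}{5} Z\right)^{2} = \left(-4 + \frac{3 Z}{5}\right)^{2}$)
$\left(1827 + 740\right) \left(v{\left(-24,G{\left(8 \right)} \right)} - 4651\right) = \left(1827 + 740\right) \left(\frac{\left(-20 + 3 \cdot 3 \cdot 8\right)^{2}}{25} - 4651\right) = 2567 \left(\frac{\left(-20 + 3 \cdot 24\right)^{2}}{25} - 4651\right) = 2567 \left(\frac{\left(-20 + 72\right)^{2}}{25} - 4651\right) = 2567 \left(\frac{52^{2}}{25} - 4651\right) = 2567 \left(\frac{1}{25} \cdot 2704 - 4651\right) = 2567 \left(\frac{2704}{25} - 4651\right) = 2567 \left(- \frac{113571}{25}\right) = - \frac{291536757}{25}$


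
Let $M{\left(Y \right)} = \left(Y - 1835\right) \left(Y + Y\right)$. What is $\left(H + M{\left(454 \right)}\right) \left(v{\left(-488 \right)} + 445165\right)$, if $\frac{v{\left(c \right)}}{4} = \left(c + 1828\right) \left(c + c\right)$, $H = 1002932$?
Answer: $1201411524120$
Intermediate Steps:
$M{\left(Y \right)} = 2 Y \left(-1835 + Y\right)$ ($M{\left(Y \right)} = \left(-1835 + Y\right) 2 Y = 2 Y \left(-1835 + Y\right)$)
$v{\left(c \right)} = 8 c \left(1828 + c\right)$ ($v{\left(c \right)} = 4 \left(c + 1828\right) \left(c + c\right) = 4 \left(1828 + c\right) 2 c = 4 \cdot 2 c \left(1828 + c\right) = 8 c \left(1828 + c\right)$)
$\left(H + M{\left(454 \right)}\right) \left(v{\left(-488 \right)} + 445165\right) = \left(1002932 + 2 \cdot 454 \left(-1835 + 454\right)\right) \left(8 \left(-488\right) \left(1828 - 488\right) + 445165\right) = \left(1002932 + 2 \cdot 454 \left(-1381\right)\right) \left(8 \left(-488\right) 1340 + 445165\right) = \left(1002932 - 1253948\right) \left(-5231360 + 445165\right) = \left(-251016\right) \left(-4786195\right) = 1201411524120$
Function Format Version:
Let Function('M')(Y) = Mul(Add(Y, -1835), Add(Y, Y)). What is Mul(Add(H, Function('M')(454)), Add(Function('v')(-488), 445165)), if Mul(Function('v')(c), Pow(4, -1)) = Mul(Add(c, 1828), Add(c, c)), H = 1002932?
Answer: 1201411524120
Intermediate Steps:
Function('M')(Y) = Mul(2, Y, Add(-1835, Y)) (Function('M')(Y) = Mul(Add(-1835, Y), Mul(2, Y)) = Mul(2, Y, Add(-1835, Y)))
Function('v')(c) = Mul(8, c, Add(1828, c)) (Function('v')(c) = Mul(4, Mul(Add(c, 1828), Add(c, c))) = Mul(4, Mul(Add(1828, c), Mul(2, c))) = Mul(4, Mul(2, c, Add(1828, c))) = Mul(8, c, Add(1828, c)))
Mul(Add(H, Function('M')(454)), Add(Function('v')(-488), 445165)) = Mul(Add(1002932, Mul(2, 454, Add(-1835, 454))), Add(Mul(8, -488, Add(1828, -488)), 445165)) = Mul(Add(1002932, Mul(2, 454, -1381)), Add(Mul(8, -488, 1340), 445165)) = Mul(Add(1002932, -1253948), Add(-5231360, 445165)) = Mul(-251016, -4786195) = 1201411524120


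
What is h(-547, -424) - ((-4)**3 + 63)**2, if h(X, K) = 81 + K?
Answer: -344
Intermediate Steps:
h(-547, -424) - ((-4)**3 + 63)**2 = (81 - 424) - ((-4)**3 + 63)**2 = -343 - (-64 + 63)**2 = -343 - 1*(-1)**2 = -343 - 1*1 = -343 - 1 = -344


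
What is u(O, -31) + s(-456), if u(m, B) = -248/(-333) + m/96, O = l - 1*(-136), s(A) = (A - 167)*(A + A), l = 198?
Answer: 3027264233/5328 ≈ 5.6818e+5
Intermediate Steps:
s(A) = 2*A*(-167 + A) (s(A) = (-167 + A)*(2*A) = 2*A*(-167 + A))
O = 334 (O = 198 - 1*(-136) = 198 + 136 = 334)
u(m, B) = 248/333 + m/96 (u(m, B) = -248*(-1/333) + m*(1/96) = 248/333 + m/96)
u(O, -31) + s(-456) = (248/333 + (1/96)*334) + 2*(-456)*(-167 - 456) = (248/333 + 167/48) + 2*(-456)*(-623) = 22505/5328 + 568176 = 3027264233/5328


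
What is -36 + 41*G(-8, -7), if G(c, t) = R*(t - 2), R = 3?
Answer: -1143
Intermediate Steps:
G(c, t) = -6 + 3*t (G(c, t) = 3*(t - 2) = 3*(-2 + t) = -6 + 3*t)
-36 + 41*G(-8, -7) = -36 + 41*(-6 + 3*(-7)) = -36 + 41*(-6 - 21) = -36 + 41*(-27) = -36 - 1107 = -1143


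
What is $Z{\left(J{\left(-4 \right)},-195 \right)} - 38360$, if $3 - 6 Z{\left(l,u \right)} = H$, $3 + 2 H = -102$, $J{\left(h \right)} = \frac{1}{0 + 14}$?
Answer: $- \frac{153403}{4} \approx -38351.0$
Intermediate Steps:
$J{\left(h \right)} = \frac{1}{14}$
$H = - \frac{105}{2}$ ($H = - \frac{3}{2} + \frac{1}{2} \left(-102\right) = - \frac{3}{2} - 51 = - \frac{105}{2} \approx -52.5$)
$Z{\left(l,u \right)} = \frac{37}{4}$ ($Z{\left(l,u \right)} = \frac{1}{2} - - \frac{35}{4} = \frac{1}{2} + \frac{35}{4} = \frac{37}{4}$)
$Z{\left(J{\left(-4 \right)},-195 \right)} - 38360 = \frac{37}{4} - 38360 = - \frac{153403}{4}$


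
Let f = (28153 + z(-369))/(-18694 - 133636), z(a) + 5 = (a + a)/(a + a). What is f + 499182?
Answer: 76040365911/152330 ≈ 4.9918e+5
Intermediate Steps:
z(a) = -4 (z(a) = -5 + (a + a)/(a + a) = -5 + (2*a)/((2*a)) = -5 + (2*a)*(1/(2*a)) = -5 + 1 = -4)
f = -28149/152330 (f = (28153 - 4)/(-18694 - 133636) = 28149/(-152330) = 28149*(-1/152330) = -28149/152330 ≈ -0.18479)
f + 499182 = -28149/152330 + 499182 = 76040365911/152330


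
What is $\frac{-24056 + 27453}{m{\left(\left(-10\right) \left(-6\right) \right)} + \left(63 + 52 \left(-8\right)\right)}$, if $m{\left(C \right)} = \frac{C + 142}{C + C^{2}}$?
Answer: $- \frac{6216510}{645889} \approx -9.6247$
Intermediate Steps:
$m{\left(C \right)} = \frac{142 + C}{C + C^{2}}$
$\frac{-24056 + 27453}{m{\left(\left(-10\right) \left(-6\right) \right)} + \left(63 + 52 \left(-8\right)\right)} = \frac{-24056 + 27453}{\frac{142 - -60}{\left(-10\right) \left(-6\right) \left(1 - -60\right)} + \left(63 + 52 \left(-8\right)\right)} = \frac{3397}{\frac{142 + 60}{60 \left(1 + 60\right)} + \left(63 - 416\right)} = \frac{3397}{\frac{1}{60} \cdot \frac{1}{61} \cdot 202 - 353} = \frac{3397}{\frac{101}{1830} - 353} = \frac{3397}{- \frac{645889}{1830}} = 3397 \left(- \frac{1830}{645889}\right) = - \frac{6216510}{645889}$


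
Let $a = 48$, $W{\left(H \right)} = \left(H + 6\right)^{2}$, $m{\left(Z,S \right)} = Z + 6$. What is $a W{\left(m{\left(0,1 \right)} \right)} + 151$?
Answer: $7063$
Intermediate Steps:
$m{\left(Z,S \right)} = 6 + Z$
$W{\left(H \right)} = \left(6 + H\right)^{2}$
$a W{\left(m{\left(0,1 \right)} \right)} + 151 = 48 \left(6 + \left(6 + 0\right)\right)^{2} + 151 = 48 \left(6 + 6\right)^{2} + 151 = 48 \cdot 12^{2} + 151 = 48 \cdot 144 + 151 = 6912 + 151 = 7063$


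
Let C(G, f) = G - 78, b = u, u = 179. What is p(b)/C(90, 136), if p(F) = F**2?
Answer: 32041/12 ≈ 2670.1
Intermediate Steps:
b = 179
C(G, f) = -78 + G
p(b)/C(90, 136) = 179**2/(-78 + 90) = 32041/12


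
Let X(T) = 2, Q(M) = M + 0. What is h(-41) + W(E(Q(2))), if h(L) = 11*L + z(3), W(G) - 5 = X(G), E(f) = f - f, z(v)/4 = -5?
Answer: -464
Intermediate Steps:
Q(M) = M
z(v) = -20 (z(v) = 4*(-5) = -20)
E(f) = 0
W(G) = 7 (W(G) = 5 + 2 = 7)
h(L) = -20 + 11*L (h(L) = 11*L - 20 = -20 + 11*L)
h(-41) + W(E(Q(2))) = (-20 + 11*(-41)) + 7 = (-20 - 451) + 7 = -471 + 7 = -464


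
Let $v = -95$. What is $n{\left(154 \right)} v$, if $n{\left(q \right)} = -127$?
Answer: $12065$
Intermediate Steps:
$n{\left(154 \right)} v = \left(-127\right) \left(-95\right) = 12065$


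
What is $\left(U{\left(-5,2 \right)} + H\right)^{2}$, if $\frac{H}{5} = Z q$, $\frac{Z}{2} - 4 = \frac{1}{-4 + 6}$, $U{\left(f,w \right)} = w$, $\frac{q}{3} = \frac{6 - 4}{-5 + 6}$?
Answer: $73984$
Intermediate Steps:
$q = 6$ ($q = 3 \frac{6 - 4}{-5 + 6} = 3 \cdot \frac{2}{1} = 3 \cdot 2 \cdot 1 = 3 \cdot 2 = 6$)
$Z = 9$ ($Z = 8 + \frac{2}{-4 + 6} = 8 + \frac{2}{2} = 8 + 2 \cdot \frac{1}{2} = 8 + 1 = 9$)
$H = 270$ ($H = 5 \cdot 9 \cdot 6 = 5 \cdot 54 = 270$)
$\left(U{\left(-5,2 \right)} + H\right)^{2} = \left(2 + 270\right)^{2} = 272^{2} = 73984$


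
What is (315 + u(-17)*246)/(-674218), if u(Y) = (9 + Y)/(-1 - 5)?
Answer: -643/674218 ≈ -0.00095370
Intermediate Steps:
u(Y) = -3/2 - Y/6 (u(Y) = (9 + Y)/(-6) = (9 + Y)*(-1/6) = -3/2 - Y/6)
(315 + u(-17)*246)/(-674218) = (315 + (-3/2 - 1/6*(-17))*246)/(-674218) = (315 + (-3/2 + 17/6)*246)*(-1/674218) = (315 + (4/3)*246)*(-1/674218) = (315 + 328)*(-1/674218) = 643*(-1/674218) = -643/674218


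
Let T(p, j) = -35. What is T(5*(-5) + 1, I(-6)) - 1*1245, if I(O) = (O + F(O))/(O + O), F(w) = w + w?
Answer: -1280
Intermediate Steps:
F(w) = 2*w
I(O) = 3/2 (I(O) = (O + 2*O)/(O + O) = (3*O)/((2*O)) = (3*O)*(1/(2*O)) = 3/2)
T(5*(-5) + 1, I(-6)) - 1*1245 = -35 - 1*1245 = -35 - 1245 = -1280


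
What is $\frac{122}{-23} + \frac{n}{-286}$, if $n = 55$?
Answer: $- \frac{3287}{598} \approx -5.4967$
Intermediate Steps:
$\frac{122}{-23} + \frac{n}{-286} = \frac{122}{-23} + \frac{55}{-286} = 122 \left(- \frac{1}{23}\right) + 55 \left(- \frac{1}{286}\right) = - \frac{122}{23} - \frac{5}{26} = - \frac{3287}{598}$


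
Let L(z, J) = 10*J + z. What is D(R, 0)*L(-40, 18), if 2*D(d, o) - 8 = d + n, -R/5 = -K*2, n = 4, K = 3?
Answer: 2940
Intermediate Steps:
L(z, J) = z + 10*J
R = 30 (R = -5*(-1*3)*2 = -(-15)*2 = -5*(-6) = 30)
D(d, o) = 6 + d/2 (D(d, o) = 4 + (d + 4)/2 = 4 + (4 + d)/2 = 4 + (2 + d/2) = 6 + d/2)
D(R, 0)*L(-40, 18) = (6 + (½)*30)*(-40 + 10*18) = (6 + 15)*(-40 + 180) = 21*140 = 2940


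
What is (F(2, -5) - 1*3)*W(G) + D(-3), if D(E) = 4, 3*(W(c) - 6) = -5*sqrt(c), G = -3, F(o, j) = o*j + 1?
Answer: -68 + 20*I*sqrt(3) ≈ -68.0 + 34.641*I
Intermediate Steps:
F(o, j) = 1 + j*o (F(o, j) = j*o + 1 = 1 + j*o)
W(c) = 6 - 5*sqrt(c)/3 (W(c) = 6 + (-5*sqrt(c))/3 = 6 - 5*sqrt(c)/3)
(F(2, -5) - 1*3)*W(G) + D(-3) = ((1 - 5*2) - 1*3)*(6 - 5*I*sqrt(3)/3) + 4 = ((1 - 10) - 3)*(6 - 5*I*sqrt(3)/3) + 4 = (-9 - 3)*(6 - 5*I*sqrt(3)/3) + 4 = -12*(6 - 5*I*sqrt(3)/3) + 4 = (-72 + 20*I*sqrt(3)) + 4 = -68 + 20*I*sqrt(3)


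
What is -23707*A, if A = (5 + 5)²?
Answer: -2370700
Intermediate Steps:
A = 100 (A = 10² = 100)
-23707*A = -23707*100 = -2370700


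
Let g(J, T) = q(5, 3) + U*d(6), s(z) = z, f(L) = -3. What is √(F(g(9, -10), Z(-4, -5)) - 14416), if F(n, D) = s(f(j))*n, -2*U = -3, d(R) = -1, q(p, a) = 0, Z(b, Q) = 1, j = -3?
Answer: I*√57646/2 ≈ 120.05*I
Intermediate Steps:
U = 3/2 (U = -½*(-3) = 3/2 ≈ 1.5000)
g(J, T) = -3/2 (g(J, T) = 0 + (3/2)*(-1) = 0 - 3/2 = -3/2)
F(n, D) = -3*n
√(F(g(9, -10), Z(-4, -5)) - 14416) = √(-3*(-3/2) - 14416) = √(9/2 - 14416) = √(-28823/2) = I*√57646/2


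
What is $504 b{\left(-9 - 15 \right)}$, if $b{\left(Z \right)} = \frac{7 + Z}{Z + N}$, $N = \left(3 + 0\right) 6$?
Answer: $1428$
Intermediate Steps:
$N = 18$ ($N = 3 \cdot 6 = 18$)
$b{\left(Z \right)} = \frac{7 + Z}{18 + Z}$ ($b{\left(Z \right)} = \frac{7 + Z}{Z + 18} = \frac{7 + Z}{18 + Z}$)
$504 b{\left(-9 - 15 \right)} = 504 \frac{7 - 24}{18 - 24} = 504 \frac{1}{-6} \left(-17\right) = 504 \left(\left(- \frac{1}{6}\right) \left(-17\right)\right) = 504 \cdot \frac{17}{6} = 1428$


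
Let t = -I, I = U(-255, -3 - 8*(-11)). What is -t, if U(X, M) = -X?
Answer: 255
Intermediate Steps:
I = 255 (I = -1*(-255) = 255)
t = -255 (t = -1*255 = -255)
-t = -1*(-255) = 255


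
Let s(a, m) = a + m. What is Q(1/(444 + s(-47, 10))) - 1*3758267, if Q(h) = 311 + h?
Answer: -1529488091/407 ≈ -3.7580e+6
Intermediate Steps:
Q(1/(444 + s(-47, 10))) - 1*3758267 = (311 + 1/(444 + (-47 + 10))) - 1*3758267 = (311 + 1/(444 - 37)) - 3758267 = (311 + 1/407) - 3758267 = 126578/407 - 3758267 = -1529488091/407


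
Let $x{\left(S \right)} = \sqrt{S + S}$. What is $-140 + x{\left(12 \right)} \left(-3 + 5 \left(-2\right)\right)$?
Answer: $-140 - 26 \sqrt{6} \approx -203.69$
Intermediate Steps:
$x{\left(S \right)} = \sqrt{2} \sqrt{S}$ ($x{\left(S \right)} = \sqrt{2 S} = \sqrt{2} \sqrt{S}$)
$-140 + x{\left(12 \right)} \left(-3 + 5 \left(-2\right)\right) = -140 + \sqrt{2} \sqrt{12} \left(-3 + 5 \left(-2\right)\right) = -140 + \sqrt{2} \cdot 2 \sqrt{3} \left(-3 - 10\right) = -140 + 2 \sqrt{6} \left(-13\right) = -140 - 26 \sqrt{6}$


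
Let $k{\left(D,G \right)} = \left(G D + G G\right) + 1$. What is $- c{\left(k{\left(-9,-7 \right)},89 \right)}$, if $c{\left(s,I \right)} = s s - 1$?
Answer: $-12768$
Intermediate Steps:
$k{\left(D,G \right)} = 1 + G^{2} + D G$ ($k{\left(D,G \right)} = \left(D G + G^{2}\right) + 1 = \left(G^{2} + D G\right) + 1 = 1 + G^{2} + D G$)
$c{\left(s,I \right)} = -1 + s^{2}$ ($c{\left(s,I \right)} = s^{2} - 1 = -1 + s^{2}$)
$- c{\left(k{\left(-9,-7 \right)},89 \right)} = - (-1 + \left(1 + \left(-7\right)^{2} - -63\right)^{2}) = - (-1 + \left(1 + 49 + 63\right)^{2}) = - (-1 + 113^{2}) = - (-1 + 12769) = \left(-1\right) 12768 = -12768$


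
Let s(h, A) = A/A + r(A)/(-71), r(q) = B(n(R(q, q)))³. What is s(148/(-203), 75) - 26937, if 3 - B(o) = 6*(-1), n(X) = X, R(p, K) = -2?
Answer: -1913185/71 ≈ -26946.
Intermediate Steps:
B(o) = 9 (B(o) = 3 - 6*(-1) = 3 - 1*(-6) = 3 + 6 = 9)
r(q) = 729 (r(q) = 9³ = 729)
s(h, A) = -658/71 (s(h, A) = A/A + 729/(-71) = 1 + 729*(-1/71) = 1 - 729/71 = -658/71)
s(148/(-203), 75) - 26937 = -658/71 - 26937 = -1913185/71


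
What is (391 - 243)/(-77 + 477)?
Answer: 37/100 ≈ 0.37000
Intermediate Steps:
(391 - 243)/(-77 + 477) = 148/400 = 148*(1/400) = 37/100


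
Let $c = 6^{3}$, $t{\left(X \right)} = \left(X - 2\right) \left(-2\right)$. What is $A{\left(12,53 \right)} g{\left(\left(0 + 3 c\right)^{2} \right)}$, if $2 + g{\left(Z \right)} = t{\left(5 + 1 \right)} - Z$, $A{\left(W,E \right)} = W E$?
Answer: $-267065304$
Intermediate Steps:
$A{\left(W,E \right)} = E W$
$t{\left(X \right)} = 4 - 2 X$ ($t{\left(X \right)} = \left(-2 + X\right) \left(-2\right) = 4 - 2 X$)
$c = 216$
$g{\left(Z \right)} = -10 - Z$ ($g{\left(Z \right)} = -2 - \left(-4 + Z + 2 \left(5 + 1\right)\right) = -2 - \left(8 + Z\right) = -10 - Z$)
$A{\left(12,53 \right)} g{\left(\left(0 + 3 c\right)^{2} \right)} = 53 \cdot 12 \left(-10 - \left(0 + 3 \cdot 216\right)^{2}\right) = 636 \left(-10 - \left(0 + 648\right)^{2}\right) = 636 \left(-10 - 648^{2}\right) = 636 \left(-10 - 419904\right) = 636 \left(-419914\right) = -267065304$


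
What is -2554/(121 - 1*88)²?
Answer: -2554/1089 ≈ -2.3453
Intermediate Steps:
-2554/(121 - 1*88)² = -2554/(121 - 88)² = -2554/(33²) = -2554/1089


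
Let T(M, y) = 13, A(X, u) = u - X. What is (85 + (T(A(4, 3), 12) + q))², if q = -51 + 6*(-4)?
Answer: 529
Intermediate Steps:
q = -75 (q = -51 - 24 = -75)
(85 + (T(A(4, 3), 12) + q))² = (85 + (13 - 75))² = (85 - 62)² = 23² = 529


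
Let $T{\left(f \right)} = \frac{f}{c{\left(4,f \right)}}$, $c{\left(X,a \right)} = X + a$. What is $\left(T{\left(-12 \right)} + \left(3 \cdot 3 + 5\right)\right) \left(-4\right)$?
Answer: $-62$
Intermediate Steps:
$T{\left(f \right)} = \frac{f}{4 + f}$
$\left(T{\left(-12 \right)} + \left(3 \cdot 3 + 5\right)\right) \left(-4\right) = \left(- \frac{12}{4 - 12} + \left(3 \cdot 3 + 5\right)\right) \left(-4\right) = \left(- \frac{12}{-8} + \left(9 + 5\right)\right) \left(-4\right) = \left(\left(-12\right) \left(- \frac{1}{8}\right) + 14\right) \left(-4\right) = \left(\frac{3}{2} + 14\right) \left(-4\right) = \frac{31}{2} \left(-4\right) = -62$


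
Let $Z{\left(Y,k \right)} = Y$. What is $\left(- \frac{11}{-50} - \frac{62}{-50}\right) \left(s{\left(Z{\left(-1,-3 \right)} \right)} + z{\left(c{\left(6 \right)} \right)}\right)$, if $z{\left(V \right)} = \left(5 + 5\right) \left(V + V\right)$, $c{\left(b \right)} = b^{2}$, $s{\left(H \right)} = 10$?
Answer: $\frac{5329}{5} \approx 1065.8$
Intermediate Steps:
$z{\left(V \right)} = 20 V$ ($z{\left(V \right)} = 10 \cdot 2 V = 20 V$)
$\left(- \frac{11}{-50} - \frac{62}{-50}\right) \left(s{\left(Z{\left(-1,-3 \right)} \right)} + z{\left(c{\left(6 \right)} \right)}\right) = \left(- \frac{11}{-50} - \frac{62}{-50}\right) \left(10 + 20 \cdot 6^{2}\right) = \left(\left(-11\right) \left(- \frac{1}{50}\right) - - \frac{31}{25}\right) \left(10 + 20 \cdot 36\right) = \left(\frac{11}{50} + \frac{31}{25}\right) \left(10 + 720\right) = \frac{73}{50} \cdot 730 = \frac{5329}{5}$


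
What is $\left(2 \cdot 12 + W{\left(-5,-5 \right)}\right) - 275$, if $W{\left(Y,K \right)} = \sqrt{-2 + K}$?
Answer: $-251 + i \sqrt{7} \approx -251.0 + 2.6458 i$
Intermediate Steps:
$\left(2 \cdot 12 + W{\left(-5,-5 \right)}\right) - 275 = \left(2 \cdot 12 + \sqrt{-2 - 5}\right) - 275 = \left(24 + \sqrt{-7}\right) - 275 = \left(24 + i \sqrt{7}\right) - 275 = -251 + i \sqrt{7}$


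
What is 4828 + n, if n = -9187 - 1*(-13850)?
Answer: 9491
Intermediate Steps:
n = 4663 (n = -9187 + 13850 = 4663)
4828 + n = 4828 + 4663 = 9491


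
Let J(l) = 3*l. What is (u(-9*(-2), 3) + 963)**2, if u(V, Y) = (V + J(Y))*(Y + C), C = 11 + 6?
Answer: 2259009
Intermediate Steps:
C = 17
u(V, Y) = (17 + Y)*(V + 3*Y) (u(V, Y) = (V + 3*Y)*(Y + 17) = (V + 3*Y)*(17 + Y) = (17 + Y)*(V + 3*Y))
(u(-9*(-2), 3) + 963)**2 = ((3*3**2 + 17*(-9*(-2)) + 51*3 - 9*(-2)*3) + 963)**2 = ((3*9 + 17*18 + 153 + 18*3) + 963)**2 = ((27 + 306 + 153 + 54) + 963)**2 = (540 + 963)**2 = 1503**2 = 2259009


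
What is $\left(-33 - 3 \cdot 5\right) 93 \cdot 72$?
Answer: $-321408$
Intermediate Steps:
$\left(-33 - 3 \cdot 5\right) 93 \cdot 72 = \left(-33 - 15\right) 93 \cdot 72 = \left(-48\right) 93 \cdot 72 = \left(-4464\right) 72 = -321408$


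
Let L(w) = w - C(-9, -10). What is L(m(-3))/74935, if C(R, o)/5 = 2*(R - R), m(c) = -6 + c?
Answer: -9/74935 ≈ -0.00012010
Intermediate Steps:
C(R, o) = 0 (C(R, o) = 5*(2*(R - R)) = 5*(2*0) = 5*0 = 0)
L(w) = w (L(w) = w - 1*0 = w + 0 = w)
L(m(-3))/74935 = (-6 - 3)/74935 = -9*1/74935 = -9/74935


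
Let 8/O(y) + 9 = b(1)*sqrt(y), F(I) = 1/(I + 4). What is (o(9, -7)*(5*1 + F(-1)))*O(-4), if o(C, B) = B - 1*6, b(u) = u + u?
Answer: 4992/97 + 6656*I/291 ≈ 51.464 + 22.873*I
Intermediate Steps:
b(u) = 2*u
o(C, B) = -6 + B (o(C, B) = B - 6 = -6 + B)
F(I) = 1/(4 + I)
O(y) = 8/(-9 + 2*sqrt(y)) (O(y) = 8/(-9 + (2*1)*sqrt(y)) = 8/(-9 + 2*sqrt(y)))
(o(9, -7)*(5*1 + F(-1)))*O(-4) = ((-6 - 7)*(5*1 + 1/(4 - 1)))*(8/(-9 + 2*sqrt(-4))) = (-13*(5 + 1/3))*(8/(-9 + 2*(2*I))) = (-13*(5 + 1/3))*(8/(-9 + 4*I)) = (-13*16/3)*(8*((-9 - 4*I)/97)) = -1664*(-9 - 4*I)/291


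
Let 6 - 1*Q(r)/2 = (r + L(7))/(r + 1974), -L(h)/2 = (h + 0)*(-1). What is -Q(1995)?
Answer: -890/81 ≈ -10.988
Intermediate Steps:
L(h) = 2*h (L(h) = -2*(h + 0)*(-1) = -2*h*(-1) = -(-2)*h = 2*h)
Q(r) = 12 - 2*(14 + r)/(1974 + r) (Q(r) = 12 - 2*(r + 2*7)/(r + 1974) = 12 - 2*(r + 14)/(1974 + r) = 12 - 2*(14 + r)/(1974 + r))
-Q(1995) = -10*(2366 + 1995)/(1974 + 1995) = -10*4361/3969 = -1*890/81 = -890/81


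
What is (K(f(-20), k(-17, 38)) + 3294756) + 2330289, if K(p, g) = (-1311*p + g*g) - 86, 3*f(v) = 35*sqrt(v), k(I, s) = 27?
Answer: 5625688 - 30590*I*sqrt(5) ≈ 5.6257e+6 - 68401.0*I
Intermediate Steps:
f(v) = 35*sqrt(v)/3 (f(v) = (35*sqrt(v))/3 = 35*sqrt(v)/3)
K(p, g) = -86 + g**2 - 1311*p (K(p, g) = (-1311*p + g**2) - 86 = (g**2 - 1311*p) - 86 = -86 + g**2 - 1311*p)
(K(f(-20), k(-17, 38)) + 3294756) + 2330289 = ((-86 + 27**2 - 15295*sqrt(-20)) + 3294756) + 2330289 = ((-86 + 729 - 15295*2*I*sqrt(5)) + 3294756) + 2330289 = ((-86 + 729 - 30590*I*sqrt(5)) + 3294756) + 2330289 = ((643 - 30590*I*sqrt(5)) + 3294756) + 2330289 = (3295399 - 30590*I*sqrt(5)) + 2330289 = 5625688 - 30590*I*sqrt(5)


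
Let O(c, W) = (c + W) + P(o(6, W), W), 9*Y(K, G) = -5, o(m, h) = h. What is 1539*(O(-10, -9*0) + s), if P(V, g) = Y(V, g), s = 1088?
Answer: 1658187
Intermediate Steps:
Y(K, G) = -5/9 (Y(K, G) = (⅑)*(-5) = -5/9)
P(V, g) = -5/9
O(c, W) = -5/9 + W + c (O(c, W) = (c + W) - 5/9 = (W + c) - 5/9 = -5/9 + W + c)
1539*(O(-10, -9*0) + s) = 1539*((-5/9 - 9*0 - 10) + 1088) = 1539*((-5/9 + 0 - 10) + 1088) = 1539*(-95/9 + 1088) = 1539*(9697/9) = 1658187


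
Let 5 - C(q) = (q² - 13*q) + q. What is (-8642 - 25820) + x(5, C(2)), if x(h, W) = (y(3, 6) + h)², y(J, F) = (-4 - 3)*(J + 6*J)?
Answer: -14298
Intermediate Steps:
C(q) = 5 - q² + 12*q (C(q) = 5 - ((q² - 13*q) + q) = 5 - (q² - 12*q) = 5 + (-q² + 12*q) = 5 - q² + 12*q)
y(J, F) = -49*J
x(h, W) = (-147 + h)² (x(h, W) = (-49*3 + h)² = (-147 + h)²)
(-8642 - 25820) + x(5, C(2)) = (-8642 - 25820) + (-147 + 5)² = -34462 + (-142)² = -34462 + 20164 = -14298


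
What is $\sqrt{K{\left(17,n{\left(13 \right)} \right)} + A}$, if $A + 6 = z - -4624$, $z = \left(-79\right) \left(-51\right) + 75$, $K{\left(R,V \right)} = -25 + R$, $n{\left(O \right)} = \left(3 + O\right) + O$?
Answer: $\sqrt{8714} \approx 93.349$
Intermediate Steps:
$n{\left(O \right)} = 3 + 2 O$
$z = 4104$ ($z = 4029 + 75 = 4104$)
$A = 8722$ ($A = -6 + \left(4104 - -4624\right) = -6 + \left(4104 + 4624\right) = -6 + 8728 = 8722$)
$\sqrt{K{\left(17,n{\left(13 \right)} \right)} + A} = \sqrt{\left(-25 + 17\right) + 8722} = \sqrt{-8 + 8722} = \sqrt{8714}$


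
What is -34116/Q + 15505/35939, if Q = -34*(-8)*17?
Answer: -288599951/41545484 ≈ -6.9466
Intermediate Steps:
Q = 4624 (Q = 272*17 = 4624)
-34116/Q + 15505/35939 = -34116/4624 + 15505/35939 = -34116*1/4624 + 15505*(1/35939) = -8529/1156 + 15505/35939 = -288599951/41545484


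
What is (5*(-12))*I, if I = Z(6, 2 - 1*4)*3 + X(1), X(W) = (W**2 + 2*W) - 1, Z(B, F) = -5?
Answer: 780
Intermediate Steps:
X(W) = -1 + W**2 + 2*W
I = -13 (I = -5*3 + (-1 + 1**2 + 2*1) = -15 + (-1 + 1 + 2) = -15 + 2 = -13)
(5*(-12))*I = (5*(-12))*(-13) = -60*(-13) = 780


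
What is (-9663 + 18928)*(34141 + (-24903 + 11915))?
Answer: 195982545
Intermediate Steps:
(-9663 + 18928)*(34141 + (-24903 + 11915)) = 9265*(34141 - 12988) = 9265*21153 = 195982545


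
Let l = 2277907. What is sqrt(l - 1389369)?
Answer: sqrt(888538) ≈ 942.62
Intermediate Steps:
sqrt(l - 1389369) = sqrt(2277907 - 1389369) = sqrt(888538)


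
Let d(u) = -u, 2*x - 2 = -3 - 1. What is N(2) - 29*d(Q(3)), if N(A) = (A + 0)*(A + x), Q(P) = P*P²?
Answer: 785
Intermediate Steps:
x = -1 (x = 1 + (-3 - 1)/2 = 1 + (½)*(-4) = 1 - 2 = -1)
Q(P) = P³
N(A) = A*(-1 + A) (N(A) = (A + 0)*(A - 1) = A*(-1 + A))
N(2) - 29*d(Q(3)) = 2*(-1 + 2) - (-29)*3³ = 2*1 - (-29)*27 = 2 - 29*(-27) = 2 + 783 = 785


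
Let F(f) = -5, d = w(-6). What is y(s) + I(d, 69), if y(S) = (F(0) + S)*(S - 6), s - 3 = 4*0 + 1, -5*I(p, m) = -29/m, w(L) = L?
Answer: 719/345 ≈ 2.0841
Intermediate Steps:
d = -6
I(p, m) = 29/(5*m) (I(p, m) = -(-29)/(5*m) = 29/(5*m))
s = 4 (s = 3 + (4*0 + 1) = 3 + (0 + 1) = 3 + 1 = 4)
y(S) = (-6 + S)*(-5 + S) (y(S) = (-5 + S)*(S - 6) = (-5 + S)*(-6 + S) = (-6 + S)*(-5 + S))
y(s) + I(d, 69) = (30 + 4² - 11*4) + (29/5)/69 = (30 + 16 - 44) + (29/5)*(1/69) = 2 + 29/345 = 719/345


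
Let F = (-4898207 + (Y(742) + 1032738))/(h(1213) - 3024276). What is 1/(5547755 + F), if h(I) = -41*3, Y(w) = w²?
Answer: 3024399/16778627989150 ≈ 1.8025e-7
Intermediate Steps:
h(I) = -123
F = 3314905/3024399 (F = (-4898207 + (742² + 1032738))/(-123 - 3024276) = (-4898207 + (550564 + 1032738))/(-3024399) = (-4898207 + 1583302)*(-1/3024399) = -3314905*(-1/3024399) = 3314905/3024399 ≈ 1.0961)
1/(5547755 + F) = 1/(5547755 + 3314905/3024399) = 1/(16778627989150/3024399) = 3024399/16778627989150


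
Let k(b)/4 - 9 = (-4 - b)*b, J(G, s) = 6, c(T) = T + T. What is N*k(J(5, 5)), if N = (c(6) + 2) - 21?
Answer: 1428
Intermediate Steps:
c(T) = 2*T
k(b) = 36 + 4*b*(-4 - b) (k(b) = 36 + 4*((-4 - b)*b) = 36 + 4*(b*(-4 - b)) = 36 + 4*b*(-4 - b))
N = -7 (N = (2*6 + 2) - 21 = (12 + 2) - 21 = 14 - 21 = -7)
N*k(J(5, 5)) = -7*(36 - 16*6 - 4*6²) = -7*(36 - 96 - 4*36) = -7*(36 - 96 - 144) = -7*(-204) = 1428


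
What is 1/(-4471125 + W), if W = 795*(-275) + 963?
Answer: -1/4688787 ≈ -2.1327e-7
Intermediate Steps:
W = -217662 (W = -218625 + 963 = -217662)
1/(-4471125 + W) = 1/(-4471125 - 217662) = 1/(-4688787) = -1/4688787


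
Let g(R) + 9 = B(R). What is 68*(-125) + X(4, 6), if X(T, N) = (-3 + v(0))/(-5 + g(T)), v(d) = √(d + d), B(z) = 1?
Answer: -110497/13 ≈ -8499.8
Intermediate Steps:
g(R) = -8 (g(R) = -9 + 1 = -8)
v(d) = √2*√d (v(d) = √(2*d) = √2*√d)
X(T, N) = 3/13 (X(T, N) = (-3 + √2*√0)/(-5 - 8) = (-3 + √2*0)/(-13) = (-3 + 0)*(-1/13) = -3*(-1/13) = 3/13)
68*(-125) + X(4, 6) = 68*(-125) + 3/13 = -8500 + 3/13 = -110497/13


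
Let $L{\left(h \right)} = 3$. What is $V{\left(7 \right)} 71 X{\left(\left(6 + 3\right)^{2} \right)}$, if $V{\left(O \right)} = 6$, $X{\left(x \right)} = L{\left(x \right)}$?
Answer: $1278$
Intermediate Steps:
$X{\left(x \right)} = 3$
$V{\left(7 \right)} 71 X{\left(\left(6 + 3\right)^{2} \right)} = 6 \cdot 71 \cdot 3 = 426 \cdot 3 = 1278$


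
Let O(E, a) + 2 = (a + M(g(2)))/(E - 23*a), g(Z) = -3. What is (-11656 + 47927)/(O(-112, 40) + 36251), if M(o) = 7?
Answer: 37431672/37408921 ≈ 1.0006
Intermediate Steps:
O(E, a) = -2 + (7 + a)/(E - 23*a) (O(E, a) = -2 + (a + 7)/(E - 23*a) = -2 + (7 + a)/(E - 23*a))
(-11656 + 47927)/(O(-112, 40) + 36251) = (-11656 + 47927)/((7 - 2*(-112) + 47*40)/(-112 - 23*40) + 36251) = 36271/((7 + 224 + 1880)/(-112 - 920) + 36251) = 36271/(2111/(-1032) + 36251) = 36271/(-1/1032*2111 + 36251) = 36271/(-2111/1032 + 36251) = 36271/(37408921/1032) = 36271*(1032/37408921) = 37431672/37408921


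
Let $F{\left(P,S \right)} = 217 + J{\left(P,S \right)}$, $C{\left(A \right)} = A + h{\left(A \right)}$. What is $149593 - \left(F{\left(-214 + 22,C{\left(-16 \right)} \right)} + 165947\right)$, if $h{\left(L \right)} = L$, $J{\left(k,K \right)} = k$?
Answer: $-16379$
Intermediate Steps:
$C{\left(A \right)} = 2 A$ ($C{\left(A \right)} = A + A = 2 A$)
$F{\left(P,S \right)} = 217 + P$
$149593 - \left(F{\left(-214 + 22,C{\left(-16 \right)} \right)} + 165947\right) = 149593 - \left(\left(217 + \left(-214 + 22\right)\right) + 165947\right) = 149593 - \left(\left(217 - 192\right) + 165947\right) = 149593 - \left(25 + 165947\right) = 149593 - 165972 = -16379$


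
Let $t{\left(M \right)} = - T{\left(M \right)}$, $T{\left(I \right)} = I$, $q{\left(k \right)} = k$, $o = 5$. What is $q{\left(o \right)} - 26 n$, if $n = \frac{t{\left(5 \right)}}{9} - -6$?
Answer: $- \frac{1229}{9} \approx -136.56$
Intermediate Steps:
$t{\left(M \right)} = - M$
$n = \frac{49}{9}$ ($n = \frac{\left(-1\right) 5}{9} - -6 = \left(-5\right) \frac{1}{9} + 6 = - \frac{5}{9} + 6 = \frac{49}{9} \approx 5.4444$)
$q{\left(o \right)} - 26 n = 5 - \frac{1274}{9} = - \frac{1229}{9}$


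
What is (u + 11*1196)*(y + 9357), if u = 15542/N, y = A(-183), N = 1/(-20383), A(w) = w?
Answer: -2906134490820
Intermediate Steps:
N = -1/20383 ≈ -4.9061e-5
y = -183
u = -316792586 (u = 15542/(-1/20383) = 15542*(-20383) = -316792586)
(u + 11*1196)*(y + 9357) = (-316792586 + 11*1196)*(-183 + 9357) = (-316792586 + 13156)*9174 = -316779430*9174 = -2906134490820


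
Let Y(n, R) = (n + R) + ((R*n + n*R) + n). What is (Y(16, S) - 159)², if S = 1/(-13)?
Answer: 2835856/169 ≈ 16780.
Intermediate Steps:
S = -1/13 ≈ -0.076923
Y(n, R) = R + 2*n + 2*R*n (Y(n, R) = (R + n) + ((R*n + R*n) + n) = (R + n) + (2*R*n + n) = (R + n) + (n + 2*R*n) = R + 2*n + 2*R*n)
(Y(16, S) - 159)² = ((-1/13 + 2*16 + 2*(-1/13)*16) - 159)² = ((-1/13 + 32 - 32/13) - 159)² = (383/13 - 159)² = (-1684/13)² = 2835856/169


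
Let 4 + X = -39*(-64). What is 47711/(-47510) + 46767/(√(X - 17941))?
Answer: -47711/47510 - 6681*I*√15449/2207 ≈ -1.0042 - 376.26*I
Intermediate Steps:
X = 2492 (X = -4 - 39*(-64) = -4 + 2496 = 2492)
47711/(-47510) + 46767/(√(X - 17941)) = 47711/(-47510) + 46767/(√(2492 - 17941)) = 47711*(-1/47510) + 46767/(√(-15449)) = -47711/47510 + 46767/((I*√15449)) = -47711/47510 + 46767*(-I*√15449/15449) = -47711/47510 - 6681*I*√15449/2207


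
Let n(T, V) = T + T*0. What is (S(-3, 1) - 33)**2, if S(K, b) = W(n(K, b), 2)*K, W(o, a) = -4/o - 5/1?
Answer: 484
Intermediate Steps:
n(T, V) = T (n(T, V) = T + 0 = T)
W(o, a) = -5 - 4/o (W(o, a) = -4/o - 5*1 = -4/o - 5 = -5 - 4/o)
S(K, b) = K*(-5 - 4/K) (S(K, b) = (-5 - 4/K)*K = K*(-5 - 4/K))
(S(-3, 1) - 33)**2 = ((-4 - 5*(-3)) - 33)**2 = ((-4 + 15) - 33)**2 = (11 - 33)**2 = (-22)**2 = 484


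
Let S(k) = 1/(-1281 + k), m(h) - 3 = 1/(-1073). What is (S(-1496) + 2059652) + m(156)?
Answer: 6137197252405/2979721 ≈ 2.0597e+6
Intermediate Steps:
m(h) = 3218/1073 (m(h) = 3 + 1/(-1073) = 3 - 1/1073 = 3218/1073)
(S(-1496) + 2059652) + m(156) = (1/(-1281 - 1496) + 2059652) + 3218/1073 = (1/(-2777) + 2059652) + 3218/1073 = (-1/2777 + 2059652) + 3218/1073 = 5719653603/2777 + 3218/1073 = 6137197252405/2979721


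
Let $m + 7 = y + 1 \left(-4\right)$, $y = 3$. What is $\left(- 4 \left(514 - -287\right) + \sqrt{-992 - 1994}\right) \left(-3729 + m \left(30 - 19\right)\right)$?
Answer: $12229668 - 3817 i \sqrt{2986} \approx 1.223 \cdot 10^{7} - 2.0858 \cdot 10^{5} i$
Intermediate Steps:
$m = -8$ ($m = -7 + \left(3 + 1 \left(-4\right)\right) = -7 + \left(3 - 4\right) = -7 - 1 = -8$)
$\left(- 4 \left(514 - -287\right) + \sqrt{-992 - 1994}\right) \left(-3729 + m \left(30 - 19\right)\right) = \left(- 4 \left(514 - -287\right) + \sqrt{-992 - 1994}\right) \left(-3729 - 8 \left(30 - 19\right)\right) = \left(- 4 \left(514 + 287\right) + \sqrt{-2986}\right) \left(-3729 - 88\right) = \left(\left(-4\right) 801 + i \sqrt{2986}\right) \left(-3729 - 88\right) = \left(-3204 + i \sqrt{2986}\right) \left(-3817\right) = 12229668 - 3817 i \sqrt{2986}$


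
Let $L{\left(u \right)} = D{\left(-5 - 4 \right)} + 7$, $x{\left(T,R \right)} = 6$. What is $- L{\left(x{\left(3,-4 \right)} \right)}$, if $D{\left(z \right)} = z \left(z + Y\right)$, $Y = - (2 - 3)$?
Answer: $-79$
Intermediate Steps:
$Y = 1$ ($Y = \left(-1\right) \left(-1\right) = 1$)
$D{\left(z \right)} = z \left(1 + z\right)$ ($D{\left(z \right)} = z \left(z + 1\right) = z \left(1 + z\right)$)
$L{\left(u \right)} = 79$ ($L{\left(u \right)} = \left(-5 - 4\right) \left(1 - 9\right) + 7 = - 9 \left(1 - 9\right) + 7 = \left(-9\right) \left(-8\right) + 7 = 72 + 7 = 79$)
$- L{\left(x{\left(3,-4 \right)} \right)} = \left(-1\right) 79 = -79$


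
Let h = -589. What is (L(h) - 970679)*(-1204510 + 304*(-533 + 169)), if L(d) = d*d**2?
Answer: 270012980606568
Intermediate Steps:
L(d) = d**3
(L(h) - 970679)*(-1204510 + 304*(-533 + 169)) = ((-589)**3 - 970679)*(-1204510 + 304*(-533 + 169)) = (-204336469 - 970679)*(-1204510 + 304*(-364)) = -205307148*(-1204510 - 110656) = -205307148*(-1315166) = 270012980606568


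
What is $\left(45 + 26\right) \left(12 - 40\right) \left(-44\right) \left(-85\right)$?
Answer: $-7435120$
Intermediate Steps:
$\left(45 + 26\right) \left(12 - 40\right) \left(-44\right) \left(-85\right) = 71 \left(-28\right) \left(-44\right) \left(-85\right) = \left(-1988\right) \left(-44\right) \left(-85\right) = 87472 \left(-85\right) = -7435120$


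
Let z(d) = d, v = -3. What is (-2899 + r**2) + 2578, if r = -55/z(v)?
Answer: 136/9 ≈ 15.111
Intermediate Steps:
r = 55/3 (r = -55/(-3) = -55*(-1/3) = 55/3 ≈ 18.333)
(-2899 + r**2) + 2578 = (-2899 + (55/3)**2) + 2578 = (-2899 + 3025/9) + 2578 = -23066/9 + 2578 = 136/9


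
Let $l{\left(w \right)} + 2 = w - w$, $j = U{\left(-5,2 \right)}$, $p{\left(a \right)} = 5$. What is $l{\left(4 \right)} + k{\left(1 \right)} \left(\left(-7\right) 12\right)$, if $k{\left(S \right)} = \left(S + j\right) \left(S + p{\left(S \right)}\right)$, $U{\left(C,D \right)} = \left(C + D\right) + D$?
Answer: $-2$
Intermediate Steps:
$U{\left(C,D \right)} = C + 2 D$
$j = -1$ ($j = -5 + 2 \cdot 2 = -5 + 4 = -1$)
$l{\left(w \right)} = -2$ ($l{\left(w \right)} = -2 + \left(w - w\right) = -2 + 0 = -2$)
$k{\left(S \right)} = \left(-1 + S\right) \left(5 + S\right)$ ($k{\left(S \right)} = \left(S - 1\right) \left(S + 5\right) = \left(-1 + S\right) \left(5 + S\right)$)
$l{\left(4 \right)} + k{\left(1 \right)} \left(\left(-7\right) 12\right) = -2 + \left(-5 + 1^{2} + 4 \cdot 1\right) \left(\left(-7\right) 12\right) = -2 + \left(-5 + 1 + 4\right) \left(-84\right) = -2 + 0 \left(-84\right) = -2 + 0 = -2$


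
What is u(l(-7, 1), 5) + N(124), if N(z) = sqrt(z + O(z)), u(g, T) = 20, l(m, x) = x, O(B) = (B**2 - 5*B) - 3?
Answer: 20 + 3*sqrt(1653) ≈ 141.97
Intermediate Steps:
O(B) = -3 + B**2 - 5*B
N(z) = sqrt(-3 + z**2 - 4*z) (N(z) = sqrt(z + (-3 + z**2 - 5*z)) = sqrt(-3 + z**2 - 4*z))
u(l(-7, 1), 5) + N(124) = 20 + sqrt(-3 + 124**2 - 4*124) = 20 + sqrt(-3 + 15376 - 496) = 20 + sqrt(14877) = 20 + 3*sqrt(1653)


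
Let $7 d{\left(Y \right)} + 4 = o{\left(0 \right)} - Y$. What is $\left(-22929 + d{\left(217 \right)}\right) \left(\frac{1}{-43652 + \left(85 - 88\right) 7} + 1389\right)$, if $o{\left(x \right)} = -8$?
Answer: $- \frac{9750291794672}{305711} \approx -3.1894 \cdot 10^{7}$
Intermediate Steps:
$d{\left(Y \right)} = - \frac{12}{7} - \frac{Y}{7}$ ($d{\left(Y \right)} = - \frac{4}{7} + \frac{-8 - Y}{7} = - \frac{4}{7} - \left(\frac{8}{7} + \frac{Y}{7}\right) = - \frac{12}{7} - \frac{Y}{7}$)
$\left(-22929 + d{\left(217 \right)}\right) \left(\frac{1}{-43652 + \left(85 - 88\right) 7} + 1389\right) = \left(-22929 - \frac{229}{7}\right) \left(\frac{1}{-43652 + \left(85 - 88\right) 7} + 1389\right) = \left(-22929 - \frac{229}{7}\right) \left(\frac{1}{-43652 - 21} + 1389\right) = - \frac{160732 \left(\frac{1}{-43673} + 1389\right)}{7} = - \frac{160732 \left(- \frac{1}{43673} + 1389\right)}{7} = \left(- \frac{160732}{7}\right) \frac{60661796}{43673} = - \frac{9750291794672}{305711}$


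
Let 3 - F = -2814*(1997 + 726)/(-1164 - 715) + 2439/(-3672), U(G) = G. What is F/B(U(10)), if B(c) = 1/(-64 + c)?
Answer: 28111498839/127772 ≈ 2.2001e+5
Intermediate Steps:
F = -3123499871/766632 (F = 3 - (-2814*(1997 + 726)/(-1164 - 715) + 2439/(-3672)) = 3 - (-2814/((-1879/2723)) + 2439*(-1/3672)) = 3 - (-2814/((-1879*1/2723)) - 271/408) = 3 - (-2814/(-1879/2723) - 271/408) = 3 - (-2814*(-2723/1879) - 271/408) = 3 - (7662522/1879 - 271/408) = 3 - 1*3125799767/766632 = 3 - 3125799767/766632 = -3123499871/766632 ≈ -4074.3)
F/B(U(10)) = -3123499871/(766632*(1/(-64 + 10))) = -3123499871/(766632*(1/(-54))) = -3123499871/(766632*(-1/54)) = -3123499871/766632*(-54) = 28111498839/127772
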